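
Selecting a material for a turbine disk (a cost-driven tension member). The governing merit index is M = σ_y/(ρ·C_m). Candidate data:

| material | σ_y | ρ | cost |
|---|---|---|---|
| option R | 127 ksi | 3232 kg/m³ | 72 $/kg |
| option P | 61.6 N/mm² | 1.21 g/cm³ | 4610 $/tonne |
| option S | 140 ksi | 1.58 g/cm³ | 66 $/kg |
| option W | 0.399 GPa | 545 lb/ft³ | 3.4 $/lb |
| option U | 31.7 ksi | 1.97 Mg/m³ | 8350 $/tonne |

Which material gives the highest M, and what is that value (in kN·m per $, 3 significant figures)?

option U, M = 13.3 kN·m per $

Normalizing units and computing the index:
  option R: σ_y = 875.6 MPa, ρ = 3232 kg/m³, cost = 72.00 $/kg
  option P: σ_y = 61.60 MPa, ρ = 1210 kg/m³, cost = 4.610 $/kg
  option S: σ_y = 965.3 MPa, ρ = 1580 kg/m³, cost = 66.00 $/kg
  option W: σ_y = 399.0 MPa, ρ = 8730 kg/m³, cost = 7.496 $/kg
  option U: σ_y = 218.6 MPa, ρ = 1970 kg/m³, cost = 8.350 $/kg
  option U: M = 13.3 kN·m per $
  option P: M = 11.0 kN·m per $
  option S: M = 9.26 kN·m per $
  option W: M = 6.10 kN·m per $
  option R: M = 3.76 kN·m per $
Highest index: option U.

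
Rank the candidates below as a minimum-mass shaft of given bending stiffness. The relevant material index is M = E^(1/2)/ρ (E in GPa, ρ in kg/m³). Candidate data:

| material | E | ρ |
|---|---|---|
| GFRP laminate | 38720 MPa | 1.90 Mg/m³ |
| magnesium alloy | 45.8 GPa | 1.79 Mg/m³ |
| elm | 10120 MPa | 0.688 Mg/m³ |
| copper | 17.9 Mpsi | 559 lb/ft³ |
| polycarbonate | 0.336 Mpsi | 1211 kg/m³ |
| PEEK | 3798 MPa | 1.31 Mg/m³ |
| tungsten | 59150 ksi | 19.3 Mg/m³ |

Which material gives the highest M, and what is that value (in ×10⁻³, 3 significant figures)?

Normalizing units and computing the index:
  GFRP laminate: E = 38.72 GPa, ρ = 1900 kg/m³
  magnesium alloy: E = 45.80 GPa, ρ = 1790 kg/m³
  elm: E = 10.12 GPa, ρ = 688.0 kg/m³
  copper: E = 123.4 GPa, ρ = 8954 kg/m³
  polycarbonate: E = 2.317 GPa, ρ = 1211 kg/m³
  PEEK: E = 3.798 GPa, ρ = 1310 kg/m³
  tungsten: E = 407.8 GPa, ρ = 19300 kg/m³
  elm: M = 4.62×10⁻³
  magnesium alloy: M = 3.78×10⁻³
  GFRP laminate: M = 3.28×10⁻³
  PEEK: M = 1.49×10⁻³
  polycarbonate: M = 1.26×10⁻³
  copper: M = 1.24×10⁻³
  tungsten: M = 1.05×10⁻³
Elm ranks first.

elm, M = 4.62×10⁻³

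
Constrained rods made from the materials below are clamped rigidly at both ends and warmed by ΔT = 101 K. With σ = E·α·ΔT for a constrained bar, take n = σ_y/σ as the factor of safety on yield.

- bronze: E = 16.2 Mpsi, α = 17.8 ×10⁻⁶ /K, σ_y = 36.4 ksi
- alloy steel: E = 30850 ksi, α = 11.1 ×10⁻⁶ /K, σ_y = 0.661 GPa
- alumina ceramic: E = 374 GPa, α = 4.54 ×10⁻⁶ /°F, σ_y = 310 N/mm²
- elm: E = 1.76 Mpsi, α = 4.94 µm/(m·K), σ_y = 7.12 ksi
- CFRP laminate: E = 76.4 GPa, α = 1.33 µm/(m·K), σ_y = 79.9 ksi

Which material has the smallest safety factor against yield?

In consistent units (E in GPa, α in ×10⁻⁶/K, σ_y in MPa):
  bronze: E = 111.7, α = 17.8, σ_y = 251.0 → σ = 201 MPa, n = 1.25
  alloy steel: E = 212.7, α = 11.1, σ_y = 661.0 → σ = 238 MPa, n = 2.77
  alumina ceramic: E = 374.0, α = 8.17, σ_y = 310.0 → σ = 309 MPa, n = 1.00
  elm: E = 12.13, α = 4.94, σ_y = 49.09 → σ = 6.05 MPa, n = 8.11
  CFRP laminate: E = 76.40, α = 1.33, σ_y = 550.9 → σ = 10.3 MPa, n = 53.7
Smallest n: alumina ceramic with n = 1.00.

alumina ceramic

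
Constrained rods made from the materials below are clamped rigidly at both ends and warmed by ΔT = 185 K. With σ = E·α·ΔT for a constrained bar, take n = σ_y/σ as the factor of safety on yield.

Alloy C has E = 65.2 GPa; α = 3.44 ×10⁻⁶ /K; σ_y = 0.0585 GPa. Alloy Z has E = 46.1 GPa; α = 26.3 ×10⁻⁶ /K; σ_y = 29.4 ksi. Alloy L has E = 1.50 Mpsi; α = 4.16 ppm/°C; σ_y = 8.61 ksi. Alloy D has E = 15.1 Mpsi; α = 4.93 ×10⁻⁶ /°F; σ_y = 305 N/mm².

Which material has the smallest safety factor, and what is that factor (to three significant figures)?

alloy Z, n = 0.904

In consistent units (E in GPa, α in ×10⁻⁶/K, σ_y in MPa):
  alloy C: E = 65.20, α = 3.44, σ_y = 58.50 → σ = 41.5 MPa, n = 1.41
  alloy Z: E = 46.10, α = 26.3, σ_y = 202.7 → σ = 224 MPa, n = 0.904
  alloy L: E = 10.34, α = 4.16, σ_y = 59.36 → σ = 7.96 MPa, n = 7.46
  alloy D: E = 104.1, α = 8.87, σ_y = 305.0 → σ = 171 MPa, n = 1.78
The minimum is alloy Z at n = 0.904.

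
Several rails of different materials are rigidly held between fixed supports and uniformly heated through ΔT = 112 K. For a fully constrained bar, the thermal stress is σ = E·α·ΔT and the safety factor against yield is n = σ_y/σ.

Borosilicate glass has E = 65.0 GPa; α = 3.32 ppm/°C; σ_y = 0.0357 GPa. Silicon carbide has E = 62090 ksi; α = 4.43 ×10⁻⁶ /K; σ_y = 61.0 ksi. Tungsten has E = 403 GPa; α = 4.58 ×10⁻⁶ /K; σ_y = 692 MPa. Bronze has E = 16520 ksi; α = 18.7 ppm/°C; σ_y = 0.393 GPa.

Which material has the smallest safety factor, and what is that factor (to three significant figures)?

borosilicate glass, n = 1.48

With everything in SI (GPa, ×10⁻⁶/K, MPa):
  borosilicate glass: E = 65.00, α = 3.32, σ_y = 35.70 → σ = 24.2 MPa, n = 1.48
  silicon carbide: E = 428.1, α = 4.43, σ_y = 420.6 → σ = 212 MPa, n = 1.98
  tungsten: E = 403.0, α = 4.58, σ_y = 692.0 → σ = 207 MPa, n = 3.35
  bronze: E = 113.9, α = 18.7, σ_y = 393.0 → σ = 239 MPa, n = 1.65
The minimum is borosilicate glass at n = 1.48.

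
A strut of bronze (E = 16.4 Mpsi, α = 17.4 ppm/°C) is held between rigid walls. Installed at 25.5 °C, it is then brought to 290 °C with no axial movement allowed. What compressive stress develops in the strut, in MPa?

520 MPa

E = 16.4 Mpsi = 113.1 GPa.
ΔT = 264.5 K. Constrained thermal stress σ = E·α·ΔT = 113.1×10³ MPa × 17.4×10⁻⁶ × 264.5 = 520 MPa (compressive).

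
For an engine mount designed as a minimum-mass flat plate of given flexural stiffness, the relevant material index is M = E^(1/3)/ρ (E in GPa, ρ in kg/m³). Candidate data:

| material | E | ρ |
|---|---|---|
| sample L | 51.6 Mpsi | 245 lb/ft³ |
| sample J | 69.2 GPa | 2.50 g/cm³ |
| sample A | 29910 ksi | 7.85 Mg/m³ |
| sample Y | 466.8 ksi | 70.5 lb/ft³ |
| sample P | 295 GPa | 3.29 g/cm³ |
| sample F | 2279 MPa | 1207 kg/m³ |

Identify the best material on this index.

Normalizing units and computing the index:
  sample L: E = 355.8 GPa, ρ = 3925 kg/m³
  sample J: E = 69.20 GPa, ρ = 2500 kg/m³
  sample A: E = 206.2 GPa, ρ = 7850 kg/m³
  sample Y: E = 3.218 GPa, ρ = 1129 kg/m³
  sample P: E = 295.0 GPa, ρ = 3290 kg/m³
  sample F: E = 2.279 GPa, ρ = 1207 kg/m³
  sample P: M = 2.02×10⁻³
  sample L: M = 1.81×10⁻³
  sample J: M = 1.64×10⁻³
  sample Y: M = 1.31×10⁻³
  sample F: M = 1.09×10⁻³
  sample A: M = 0.753×10⁻³
Sample P has the largest M.

sample P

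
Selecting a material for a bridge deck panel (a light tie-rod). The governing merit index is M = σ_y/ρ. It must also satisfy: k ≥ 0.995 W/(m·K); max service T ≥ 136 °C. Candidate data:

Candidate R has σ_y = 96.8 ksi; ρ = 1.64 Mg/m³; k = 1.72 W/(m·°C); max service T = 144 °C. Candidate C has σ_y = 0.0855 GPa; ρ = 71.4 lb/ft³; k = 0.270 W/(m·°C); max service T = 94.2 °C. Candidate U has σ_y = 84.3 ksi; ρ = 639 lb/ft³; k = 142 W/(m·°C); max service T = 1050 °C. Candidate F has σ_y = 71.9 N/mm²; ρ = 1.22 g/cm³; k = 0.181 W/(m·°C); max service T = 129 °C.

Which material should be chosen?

Screen on constraints: k ≥ 0.995 W/(m·K); max service T ≥ 136 °C. Survivors: candidate R, candidate U.
In SI units:
  candidate R: σ_y = 667.4 MPa, ρ = 1640 kg/m³
  candidate U: σ_y = 581.2 MPa, ρ = 10240 kg/m³
  candidate R: M = 407 kN·m/kg
  candidate U: M = 56.8 kN·m/kg
Highest index: candidate R.

candidate R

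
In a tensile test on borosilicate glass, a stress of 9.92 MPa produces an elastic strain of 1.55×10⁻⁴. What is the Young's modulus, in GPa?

E = σ/ε = 9.92 MPa / 1.55×10⁻⁴ = 64000 MPa = 64.0 GPa.

64.0 GPa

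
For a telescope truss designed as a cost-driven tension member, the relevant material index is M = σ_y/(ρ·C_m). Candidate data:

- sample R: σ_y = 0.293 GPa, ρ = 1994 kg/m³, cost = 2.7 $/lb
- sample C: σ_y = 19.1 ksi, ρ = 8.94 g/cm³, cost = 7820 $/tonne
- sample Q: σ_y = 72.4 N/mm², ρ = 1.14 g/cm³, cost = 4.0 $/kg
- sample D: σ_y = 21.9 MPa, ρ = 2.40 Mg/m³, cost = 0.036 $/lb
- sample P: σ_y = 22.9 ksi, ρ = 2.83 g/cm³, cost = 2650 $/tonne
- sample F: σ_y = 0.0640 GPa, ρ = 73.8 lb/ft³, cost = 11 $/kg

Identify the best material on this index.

Convert each candidate to consistent units, then evaluate M:
  sample R: σ_y = 293.0 MPa, ρ = 1994 kg/m³, cost = 5.952 $/kg
  sample C: σ_y = 131.7 MPa, ρ = 8940 kg/m³, cost = 7.820 $/kg
  sample Q: σ_y = 72.40 MPa, ρ = 1140 kg/m³, cost = 4.000 $/kg
  sample D: σ_y = 21.90 MPa, ρ = 2400 kg/m³, cost = 0.07937 $/kg
  sample P: σ_y = 157.9 MPa, ρ = 2830 kg/m³, cost = 2.650 $/kg
  sample F: σ_y = 64.00 MPa, ρ = 1182 kg/m³, cost = 11.00 $/kg
  sample D: M = 115 kN·m per $
  sample R: M = 24.7 kN·m per $
  sample P: M = 21.1 kN·m per $
  sample Q: M = 15.9 kN·m per $
  sample F: M = 4.92 kN·m per $
  sample C: M = 1.88 kN·m per $
Sample D has the largest M.

sample D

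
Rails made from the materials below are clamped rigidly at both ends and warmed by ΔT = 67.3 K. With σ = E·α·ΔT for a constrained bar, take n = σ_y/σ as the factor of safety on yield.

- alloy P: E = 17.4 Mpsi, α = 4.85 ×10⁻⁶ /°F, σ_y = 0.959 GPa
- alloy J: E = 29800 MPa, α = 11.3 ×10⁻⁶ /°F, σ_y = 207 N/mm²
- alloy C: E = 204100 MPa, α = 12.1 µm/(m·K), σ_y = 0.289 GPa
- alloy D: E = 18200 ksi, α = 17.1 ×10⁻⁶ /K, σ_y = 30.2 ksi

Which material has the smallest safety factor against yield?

With everything in SI (GPa, ×10⁻⁶/K, MPa):
  alloy P: E = 120.0, α = 8.73, σ_y = 959.0 → σ = 70.5 MPa, n = 13.6
  alloy J: E = 29.80, α = 20.3, σ_y = 207.0 → σ = 40.8 MPa, n = 5.07
  alloy C: E = 204.1, α = 12.1, σ_y = 289.0 → σ = 166 MPa, n = 1.74
  alloy D: E = 125.5, α = 17.1, σ_y = 208.2 → σ = 144 MPa, n = 1.44
The minimum is alloy D at n = 1.44.

alloy D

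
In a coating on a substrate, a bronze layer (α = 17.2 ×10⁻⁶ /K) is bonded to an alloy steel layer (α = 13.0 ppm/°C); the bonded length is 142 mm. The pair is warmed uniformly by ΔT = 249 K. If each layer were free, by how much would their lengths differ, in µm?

149 µm

Δα = |17.2 − 13.0|×10⁻⁶/K = 4.20×10⁻⁶/K.
ΔL_mismatch = Δα·L·ΔT = 4.20×10⁻⁶ × 142.0 mm × 249.0 K = 149 µm.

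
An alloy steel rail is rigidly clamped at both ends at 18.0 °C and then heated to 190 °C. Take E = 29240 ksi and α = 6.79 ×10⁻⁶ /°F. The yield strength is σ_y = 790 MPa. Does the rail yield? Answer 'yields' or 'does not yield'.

E = 29240 ksi = 201.6 GPa.
α = 6.79×10⁻⁶/°F × 9/5 = 12.2×10⁻⁶/K.
ΔT = 172.0 K. Constrained thermal stress σ = E·α·ΔT = 201.6×10³ MPa × 12.2×10⁻⁶ × 172.0 = 424 MPa (compressive).
Compare to σ_y = 790 MPa: σ < σ_y, so it does not yield.

does not yield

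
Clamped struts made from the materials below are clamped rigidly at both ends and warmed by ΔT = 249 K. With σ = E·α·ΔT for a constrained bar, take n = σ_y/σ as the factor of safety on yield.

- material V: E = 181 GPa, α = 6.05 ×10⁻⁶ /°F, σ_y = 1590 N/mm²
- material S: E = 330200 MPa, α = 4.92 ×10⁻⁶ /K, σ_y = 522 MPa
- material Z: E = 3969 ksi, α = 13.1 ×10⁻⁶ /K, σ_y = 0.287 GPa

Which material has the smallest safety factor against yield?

material S

Converting E to GPa, α to ×10⁻⁶/K, σ_y to MPa, then σ and n for each:
  material V: E = 181.0, α = 10.9, σ_y = 1590 → σ = 491 MPa, n = 3.24
  material S: E = 330.2, α = 4.92, σ_y = 522.0 → σ = 405 MPa, n = 1.29
  material Z: E = 27.37, α = 13.1, σ_y = 287.0 → σ = 89.3 MPa, n = 3.22
Smallest n: material S with n = 1.29.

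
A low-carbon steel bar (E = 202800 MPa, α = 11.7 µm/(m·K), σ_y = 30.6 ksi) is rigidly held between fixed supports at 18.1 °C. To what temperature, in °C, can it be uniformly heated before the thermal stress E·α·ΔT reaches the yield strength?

107 °C

E = 202800 MPa = 202.8 GPa.
σ_y = 30.6 ksi = 211.0 MPa.
E·α·ΔT = 211.0 MPa ⇒ ΔT = 211.0 / (202.8×10³ × 11.7×10⁻⁶) = 88.92 K.
T = 18.1 + 88.92 = 107.0 °C.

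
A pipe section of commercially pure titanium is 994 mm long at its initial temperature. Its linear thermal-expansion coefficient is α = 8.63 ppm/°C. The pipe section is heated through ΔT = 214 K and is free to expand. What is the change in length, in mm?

1.84 mm

ΔL = α·L₀·ΔT = 8.63×10⁻⁶ × 994 mm × 214.0 K = 1.84 mm.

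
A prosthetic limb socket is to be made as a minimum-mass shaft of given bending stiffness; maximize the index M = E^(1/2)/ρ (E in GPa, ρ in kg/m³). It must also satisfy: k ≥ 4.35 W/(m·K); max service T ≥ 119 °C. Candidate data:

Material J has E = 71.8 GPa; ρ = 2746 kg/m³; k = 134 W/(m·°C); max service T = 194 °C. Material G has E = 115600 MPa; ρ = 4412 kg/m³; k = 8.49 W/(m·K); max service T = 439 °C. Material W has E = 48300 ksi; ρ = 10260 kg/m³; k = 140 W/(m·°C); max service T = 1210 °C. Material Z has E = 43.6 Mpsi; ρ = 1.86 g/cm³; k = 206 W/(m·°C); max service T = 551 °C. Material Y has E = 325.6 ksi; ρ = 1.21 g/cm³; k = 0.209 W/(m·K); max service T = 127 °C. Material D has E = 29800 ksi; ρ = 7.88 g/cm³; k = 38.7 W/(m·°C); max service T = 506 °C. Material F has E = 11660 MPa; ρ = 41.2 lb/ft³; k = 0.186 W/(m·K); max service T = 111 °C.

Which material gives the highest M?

material Z

Screen on constraints: k ≥ 4.35 W/(m·K); max service T ≥ 119 °C. Survivors: material J, material G, material W, material Z, material D.
Putting every candidate on a common basis:
  material J: E = 71.80 GPa, ρ = 2746 kg/m³
  material G: E = 115.6 GPa, ρ = 4412 kg/m³
  material W: E = 333.0 GPa, ρ = 10260 kg/m³
  material Z: E = 300.6 GPa, ρ = 1860 kg/m³
  material D: E = 205.5 GPa, ρ = 7880 kg/m³
  material Z: M = 9.32×10⁻³
  material J: M = 3.09×10⁻³
  material G: M = 2.44×10⁻³
  material D: M = 1.82×10⁻³
  material W: M = 1.78×10⁻³
The maximum is for material Z.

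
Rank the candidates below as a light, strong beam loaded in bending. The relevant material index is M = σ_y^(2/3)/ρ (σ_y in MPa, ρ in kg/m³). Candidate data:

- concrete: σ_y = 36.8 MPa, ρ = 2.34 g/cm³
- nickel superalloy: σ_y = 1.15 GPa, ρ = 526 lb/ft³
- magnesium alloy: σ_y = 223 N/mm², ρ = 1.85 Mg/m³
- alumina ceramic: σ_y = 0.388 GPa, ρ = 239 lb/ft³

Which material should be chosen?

magnesium alloy

In SI units:
  concrete: σ_y = 36.80 MPa, ρ = 2340 kg/m³
  nickel superalloy: σ_y = 1150 MPa, ρ = 8426 kg/m³
  magnesium alloy: σ_y = 223.0 MPa, ρ = 1850 kg/m³
  alumina ceramic: σ_y = 388.0 MPa, ρ = 3828 kg/m³
  magnesium alloy: M = 19.9×10⁻³
  alumina ceramic: M = 13.9×10⁻³
  nickel superalloy: M = 13.0×10⁻³
  concrete: M = 4.73×10⁻³
The maximum is for magnesium alloy.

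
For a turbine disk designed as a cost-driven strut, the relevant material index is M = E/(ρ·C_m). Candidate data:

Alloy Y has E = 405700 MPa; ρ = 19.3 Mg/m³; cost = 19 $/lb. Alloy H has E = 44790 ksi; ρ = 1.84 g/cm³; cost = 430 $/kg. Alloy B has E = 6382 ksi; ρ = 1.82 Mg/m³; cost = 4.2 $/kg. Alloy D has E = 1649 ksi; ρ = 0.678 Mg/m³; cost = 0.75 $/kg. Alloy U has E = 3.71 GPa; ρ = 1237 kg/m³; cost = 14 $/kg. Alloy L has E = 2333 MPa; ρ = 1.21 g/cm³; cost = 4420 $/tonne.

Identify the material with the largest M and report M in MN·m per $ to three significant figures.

Normalizing units and computing the index:
  alloy Y: E = 405.7 GPa, ρ = 19300 kg/m³, cost = 41.89 $/kg
  alloy H: E = 308.8 GPa, ρ = 1840 kg/m³, cost = 430.0 $/kg
  alloy B: E = 44.00 GPa, ρ = 1820 kg/m³, cost = 4.200 $/kg
  alloy D: E = 11.37 GPa, ρ = 678.0 kg/m³, cost = 0.7500 $/kg
  alloy U: E = 3.710 GPa, ρ = 1237 kg/m³, cost = 14.00 $/kg
  alloy L: E = 2.333 GPa, ρ = 1210 kg/m³, cost = 4.420 $/kg
  alloy D: M = 22.4 MN·m per $
  alloy B: M = 5.76 MN·m per $
  alloy Y: M = 0.502 MN·m per $
  alloy L: M = 0.436 MN·m per $
  alloy H: M = 0.390 MN·m per $
  alloy U: M = 0.214 MN·m per $
Highest index: alloy D.

alloy D, M = 22.4 MN·m per $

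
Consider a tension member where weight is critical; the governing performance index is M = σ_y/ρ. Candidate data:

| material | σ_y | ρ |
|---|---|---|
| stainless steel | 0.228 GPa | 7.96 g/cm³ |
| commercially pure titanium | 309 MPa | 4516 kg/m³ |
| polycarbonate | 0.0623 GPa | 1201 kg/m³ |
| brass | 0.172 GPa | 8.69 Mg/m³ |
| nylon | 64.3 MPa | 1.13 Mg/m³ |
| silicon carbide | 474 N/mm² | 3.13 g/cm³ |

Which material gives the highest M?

Normalizing units and computing the index:
  stainless steel: σ_y = 228.0 MPa, ρ = 7960 kg/m³
  commercially pure titanium: σ_y = 309.0 MPa, ρ = 4516 kg/m³
  polycarbonate: σ_y = 62.30 MPa, ρ = 1201 kg/m³
  brass: σ_y = 172.0 MPa, ρ = 8690 kg/m³
  nylon: σ_y = 64.30 MPa, ρ = 1130 kg/m³
  silicon carbide: σ_y = 474.0 MPa, ρ = 3130 kg/m³
  silicon carbide: M = 151 kN·m/kg
  commercially pure titanium: M = 68.4 kN·m/kg
  nylon: M = 56.9 kN·m/kg
  polycarbonate: M = 51.9 kN·m/kg
  stainless steel: M = 28.6 kN·m/kg
  brass: M = 19.8 kN·m/kg
Silicon carbide ranks first.

silicon carbide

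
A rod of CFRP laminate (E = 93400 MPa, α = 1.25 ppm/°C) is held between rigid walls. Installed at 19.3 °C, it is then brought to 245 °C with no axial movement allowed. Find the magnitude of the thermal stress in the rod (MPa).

E = 93400 MPa = 93.40 GPa.
ΔT = 225.7 K. Constrained thermal stress σ = E·α·ΔT = 93.40×10³ MPa × 1.25×10⁻⁶ × 225.7 = 26.4 MPa (compressive).

26.4 MPa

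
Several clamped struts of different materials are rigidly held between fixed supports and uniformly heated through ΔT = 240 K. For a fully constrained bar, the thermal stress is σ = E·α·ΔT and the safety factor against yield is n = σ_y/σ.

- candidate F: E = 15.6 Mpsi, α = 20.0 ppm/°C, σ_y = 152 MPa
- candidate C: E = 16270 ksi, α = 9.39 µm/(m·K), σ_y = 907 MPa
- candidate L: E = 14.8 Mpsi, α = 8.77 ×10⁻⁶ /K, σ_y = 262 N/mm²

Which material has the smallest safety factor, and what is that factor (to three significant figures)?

With everything in SI (GPa, ×10⁻⁶/K, MPa):
  candidate F: E = 107.6, α = 20.0, σ_y = 152.0 → σ = 516 MPa, n = 0.294
  candidate C: E = 112.2, α = 9.39, σ_y = 907.0 → σ = 253 MPa, n = 3.59
  candidate L: E = 102.0, α = 8.77, σ_y = 262.0 → σ = 215 MPa, n = 1.22
Smallest n: candidate F with n = 0.294.

candidate F, n = 0.294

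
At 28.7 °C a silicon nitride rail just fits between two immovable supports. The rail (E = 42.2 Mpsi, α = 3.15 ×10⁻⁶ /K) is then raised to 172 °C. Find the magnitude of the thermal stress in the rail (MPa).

E = 42.2 Mpsi = 291.0 GPa.
ΔT = 143.3 K. Constrained thermal stress σ = E·α·ΔT = 291.0×10³ MPa × 3.15×10⁻⁶ × 143.3 = 131 MPa (compressive).

131 MPa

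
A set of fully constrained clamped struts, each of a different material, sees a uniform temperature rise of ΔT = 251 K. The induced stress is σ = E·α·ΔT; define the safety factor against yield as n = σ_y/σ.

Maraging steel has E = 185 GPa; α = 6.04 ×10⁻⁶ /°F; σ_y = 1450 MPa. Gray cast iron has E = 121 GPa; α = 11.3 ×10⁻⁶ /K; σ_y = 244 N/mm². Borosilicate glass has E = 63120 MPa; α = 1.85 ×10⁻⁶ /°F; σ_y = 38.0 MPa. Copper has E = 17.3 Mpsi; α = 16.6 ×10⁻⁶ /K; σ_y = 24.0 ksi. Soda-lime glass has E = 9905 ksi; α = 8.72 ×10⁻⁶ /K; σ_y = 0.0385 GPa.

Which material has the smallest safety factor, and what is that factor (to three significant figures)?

soda-lime glass, n = 0.258

Converting E to GPa, α to ×10⁻⁶/K, σ_y to MPa, then σ and n for each:
  maraging steel: E = 185.0, α = 10.9, σ_y = 1450 → σ = 505 MPa, n = 2.87
  gray cast iron: E = 121.0, α = 11.3, σ_y = 244.0 → σ = 343 MPa, n = 0.711
  borosilicate glass: E = 63.12, α = 3.33, σ_y = 38.00 → σ = 52.8 MPa, n = 0.720
  copper: E = 119.3, α = 16.6, σ_y = 165.5 → σ = 497 MPa, n = 0.333
  soda-lime glass: E = 68.29, α = 8.72, σ_y = 38.50 → σ = 149 MPa, n = 0.258
The minimum is soda-lime glass at n = 0.258.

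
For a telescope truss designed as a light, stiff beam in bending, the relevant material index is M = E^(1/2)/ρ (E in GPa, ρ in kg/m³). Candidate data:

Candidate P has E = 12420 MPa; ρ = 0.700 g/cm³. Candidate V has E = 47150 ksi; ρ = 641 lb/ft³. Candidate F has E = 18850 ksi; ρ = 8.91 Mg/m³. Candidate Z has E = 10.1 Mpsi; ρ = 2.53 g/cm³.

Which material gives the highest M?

candidate P

In SI units:
  candidate P: E = 12.42 GPa, ρ = 700.0 kg/m³
  candidate V: E = 325.1 GPa, ρ = 10270 kg/m³
  candidate F: E = 130.0 GPa, ρ = 8910 kg/m³
  candidate Z: E = 69.64 GPa, ρ = 2530 kg/m³
  candidate P: M = 5.03×10⁻³
  candidate Z: M = 3.30×10⁻³
  candidate V: M = 1.76×10⁻³
  candidate F: M = 1.28×10⁻³
The maximum is for candidate P.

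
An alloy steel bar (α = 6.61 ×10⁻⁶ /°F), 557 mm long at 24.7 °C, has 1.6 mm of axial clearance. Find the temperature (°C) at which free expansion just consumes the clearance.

α = 6.61×10⁻⁶/°F × 9/5 = 11.9×10⁻⁶/K.
α·L₀·ΔT = 1.6 mm ⇒ ΔT = 1.6 / (11.9×10⁻⁶ × 557.0) = 241.4 K.
T = 24.7 + 241.4 = 266.1 °C.

266 °C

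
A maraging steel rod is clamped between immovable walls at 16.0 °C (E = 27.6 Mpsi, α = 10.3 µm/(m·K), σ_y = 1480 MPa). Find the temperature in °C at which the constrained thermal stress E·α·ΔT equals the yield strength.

771 °C

E = 27.6 Mpsi = 190.3 GPa.
E·α·ΔT = 1480 MPa ⇒ ΔT = 1480 / (190.3×10³ × 10.3×10⁻⁶) = 755.1 K.
T = 16.0 + 755.1 = 771.1 °C.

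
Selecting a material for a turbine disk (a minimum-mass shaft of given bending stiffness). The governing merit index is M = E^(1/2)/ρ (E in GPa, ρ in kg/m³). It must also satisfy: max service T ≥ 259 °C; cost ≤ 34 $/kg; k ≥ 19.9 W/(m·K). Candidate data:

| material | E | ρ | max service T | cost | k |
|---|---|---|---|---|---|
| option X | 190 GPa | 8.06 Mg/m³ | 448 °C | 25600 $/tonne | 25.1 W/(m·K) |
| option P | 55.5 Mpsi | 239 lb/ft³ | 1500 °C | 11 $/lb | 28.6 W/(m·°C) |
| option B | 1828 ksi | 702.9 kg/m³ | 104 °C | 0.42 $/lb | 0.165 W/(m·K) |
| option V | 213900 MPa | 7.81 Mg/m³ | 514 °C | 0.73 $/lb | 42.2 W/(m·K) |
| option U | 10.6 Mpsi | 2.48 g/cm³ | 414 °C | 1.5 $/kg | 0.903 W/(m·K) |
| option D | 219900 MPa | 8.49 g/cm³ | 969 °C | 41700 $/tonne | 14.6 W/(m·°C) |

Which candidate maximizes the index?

option P

Screen on constraints: max service T ≥ 259 °C; cost ≤ 34 $/kg; k ≥ 19.9 W/(m·K). Survivors: option X, option P, option V.
In SI units:
  option X: E = 190.0 GPa, ρ = 8060 kg/m³
  option P: E = 382.7 GPa, ρ = 3828 kg/m³
  option V: E = 213.9 GPa, ρ = 7810 kg/m³
  option P: M = 5.11×10⁻³
  option V: M = 1.87×10⁻³
  option X: M = 1.71×10⁻³
Highest index: option P.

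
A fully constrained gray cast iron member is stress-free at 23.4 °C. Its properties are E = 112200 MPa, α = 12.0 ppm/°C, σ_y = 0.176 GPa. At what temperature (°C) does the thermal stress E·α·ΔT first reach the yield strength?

E = 112200 MPa = 112.2 GPa.
σ_y = 0.176 GPa = 176.0 MPa.
E·α·ΔT = 176.0 MPa ⇒ ΔT = 176.0 / (112.2×10³ × 12.0×10⁻⁶) = 130.7 K.
T = 23.4 + 130.7 = 154.1 °C.

154 °C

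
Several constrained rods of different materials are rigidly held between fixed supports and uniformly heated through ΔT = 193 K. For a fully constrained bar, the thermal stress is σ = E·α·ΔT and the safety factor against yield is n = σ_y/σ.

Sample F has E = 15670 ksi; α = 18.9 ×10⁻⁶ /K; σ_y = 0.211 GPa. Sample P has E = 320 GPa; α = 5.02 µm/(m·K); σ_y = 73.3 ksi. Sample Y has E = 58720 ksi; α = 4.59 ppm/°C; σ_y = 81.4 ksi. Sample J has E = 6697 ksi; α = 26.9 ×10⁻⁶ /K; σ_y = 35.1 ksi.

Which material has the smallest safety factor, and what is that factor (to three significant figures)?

sample F, n = 0.535

Converting E to GPa, α to ×10⁻⁶/K, σ_y to MPa, then σ and n for each:
  sample F: E = 108.0, α = 18.9, σ_y = 211.0 → σ = 394 MPa, n = 0.535
  sample P: E = 320.0, α = 5.02, σ_y = 505.4 → σ = 310 MPa, n = 1.63
  sample Y: E = 404.9, α = 4.59, σ_y = 561.2 → σ = 359 MPa, n = 1.56
  sample J: E = 46.17, α = 26.9, σ_y = 242.0 → σ = 240 MPa, n = 1.01
Sample F has the lowest safety factor, n = 0.535.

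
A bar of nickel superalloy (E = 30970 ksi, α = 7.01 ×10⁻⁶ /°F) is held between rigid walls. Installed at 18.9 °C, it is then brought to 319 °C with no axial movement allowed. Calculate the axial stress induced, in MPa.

E = 30970 ksi = 213.5 GPa.
α = 7.01×10⁻⁶/°F × 9/5 = 12.6×10⁻⁶/K.
ΔT = 300.1 K. Constrained thermal stress σ = E·α·ΔT = 213.5×10³ MPa × 12.6×10⁻⁶ × 300.1 = 809 MPa (compressive).

809 MPa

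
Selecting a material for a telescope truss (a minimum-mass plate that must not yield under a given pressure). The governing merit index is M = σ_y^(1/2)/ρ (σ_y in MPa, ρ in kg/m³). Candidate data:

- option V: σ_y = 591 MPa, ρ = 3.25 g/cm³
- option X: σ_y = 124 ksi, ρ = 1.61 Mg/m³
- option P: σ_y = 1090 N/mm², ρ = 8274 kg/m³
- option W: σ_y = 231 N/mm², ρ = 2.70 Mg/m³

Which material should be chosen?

option X

Normalizing units and computing the index:
  option V: σ_y = 591.0 MPa, ρ = 3250 kg/m³
  option X: σ_y = 855.0 MPa, ρ = 1610 kg/m³
  option P: σ_y = 1090 MPa, ρ = 8274 kg/m³
  option W: σ_y = 231.0 MPa, ρ = 2700 kg/m³
  option X: M = 18.2×10⁻³
  option V: M = 7.48×10⁻³
  option W: M = 5.63×10⁻³
  option P: M = 3.99×10⁻³
Option X ranks first.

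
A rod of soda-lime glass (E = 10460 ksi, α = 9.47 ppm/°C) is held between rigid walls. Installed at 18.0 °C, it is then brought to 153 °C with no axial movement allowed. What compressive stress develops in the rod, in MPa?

92.2 MPa

E = 10460 ksi = 72.12 GPa.
ΔT = 135.0 K. Constrained thermal stress σ = E·α·ΔT = 72.12×10³ MPa × 9.47×10⁻⁶ × 135.0 = 92.2 MPa (compressive).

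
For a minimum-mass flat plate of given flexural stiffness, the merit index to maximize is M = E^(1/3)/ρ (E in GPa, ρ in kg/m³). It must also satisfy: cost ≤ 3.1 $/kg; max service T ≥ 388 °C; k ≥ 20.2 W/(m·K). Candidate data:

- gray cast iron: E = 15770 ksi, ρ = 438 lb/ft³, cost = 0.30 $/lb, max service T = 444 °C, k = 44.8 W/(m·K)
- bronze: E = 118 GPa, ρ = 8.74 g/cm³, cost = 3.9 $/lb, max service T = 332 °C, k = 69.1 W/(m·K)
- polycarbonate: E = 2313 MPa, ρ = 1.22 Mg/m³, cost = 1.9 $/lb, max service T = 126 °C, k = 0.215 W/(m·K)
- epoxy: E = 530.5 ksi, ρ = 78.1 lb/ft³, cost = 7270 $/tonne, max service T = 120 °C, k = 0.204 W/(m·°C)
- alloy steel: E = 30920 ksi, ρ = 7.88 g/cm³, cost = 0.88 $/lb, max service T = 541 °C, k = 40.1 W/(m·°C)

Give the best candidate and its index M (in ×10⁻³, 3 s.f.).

Screen on constraints: cost ≤ 3.1 $/kg; max service T ≥ 388 °C; k ≥ 20.2 W/(m·K). Survivors: gray cast iron, alloy steel.
Convert each candidate to consistent units, then evaluate M:
  gray cast iron: E = 108.7 GPa, ρ = 7016 kg/m³
  alloy steel: E = 213.2 GPa, ρ = 7880 kg/m³
  alloy steel: M = 0.758×10⁻³
  gray cast iron: M = 0.680×10⁻³
Alloy steel has the largest M.

alloy steel, M = 0.758×10⁻³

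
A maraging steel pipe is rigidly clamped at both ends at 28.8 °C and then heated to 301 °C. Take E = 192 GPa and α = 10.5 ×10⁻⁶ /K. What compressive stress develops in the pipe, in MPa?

ΔT = 272.2 K. Constrained thermal stress σ = E·α·ΔT = 192.0×10³ MPa × 10.5×10⁻⁶ × 272.2 = 549 MPa (compressive).

549 MPa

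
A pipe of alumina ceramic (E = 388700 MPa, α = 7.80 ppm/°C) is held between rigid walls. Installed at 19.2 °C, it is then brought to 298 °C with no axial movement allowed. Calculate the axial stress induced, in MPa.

E = 388700 MPa = 388.7 GPa.
ΔT = 278.8 K. Constrained thermal stress σ = E·α·ΔT = 388.7×10³ MPa × 7.80×10⁻⁶ × 278.8 = 845 MPa (compressive).

845 MPa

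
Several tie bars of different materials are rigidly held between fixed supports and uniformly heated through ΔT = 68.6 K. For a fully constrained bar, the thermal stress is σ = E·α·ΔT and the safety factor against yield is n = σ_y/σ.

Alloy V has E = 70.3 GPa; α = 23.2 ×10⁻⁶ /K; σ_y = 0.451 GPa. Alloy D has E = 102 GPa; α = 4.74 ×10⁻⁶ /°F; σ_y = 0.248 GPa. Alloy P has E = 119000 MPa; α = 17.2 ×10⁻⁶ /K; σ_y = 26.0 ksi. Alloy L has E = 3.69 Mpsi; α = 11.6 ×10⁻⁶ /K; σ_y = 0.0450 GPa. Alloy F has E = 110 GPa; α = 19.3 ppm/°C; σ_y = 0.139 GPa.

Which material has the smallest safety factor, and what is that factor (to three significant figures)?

alloy F, n = 0.954

Per material, after unit conversion:
  alloy V: E = 70.30, α = 23.2, σ_y = 451.0 → σ = 112 MPa, n = 4.03
  alloy D: E = 102.0, α = 8.53, σ_y = 248.0 → σ = 59.7 MPa, n = 4.15
  alloy P: E = 119.0, α = 17.2, σ_y = 179.3 → σ = 140 MPa, n = 1.28
  alloy L: E = 25.44, α = 11.6, σ_y = 45.00 → σ = 20.2 MPa, n = 2.22
  alloy F: E = 110.0, α = 19.3, σ_y = 139.0 → σ = 146 MPa, n = 0.954
The minimum is alloy F at n = 0.954.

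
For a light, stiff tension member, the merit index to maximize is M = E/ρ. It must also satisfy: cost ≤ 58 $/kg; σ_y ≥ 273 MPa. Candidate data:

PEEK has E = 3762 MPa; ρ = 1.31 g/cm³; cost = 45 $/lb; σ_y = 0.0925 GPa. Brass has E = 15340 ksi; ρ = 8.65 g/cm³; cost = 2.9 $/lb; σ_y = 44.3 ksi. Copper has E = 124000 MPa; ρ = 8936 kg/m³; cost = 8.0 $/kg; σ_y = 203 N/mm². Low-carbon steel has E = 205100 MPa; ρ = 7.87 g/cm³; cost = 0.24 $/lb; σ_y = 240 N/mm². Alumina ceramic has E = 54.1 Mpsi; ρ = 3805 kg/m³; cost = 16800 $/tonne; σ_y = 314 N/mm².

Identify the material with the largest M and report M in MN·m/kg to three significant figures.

Screen on constraints: cost ≤ 58 $/kg; σ_y ≥ 273 MPa. Survivors: brass, alumina ceramic.
Normalizing units and computing the index:
  brass: E = 105.8 GPa, ρ = 8650 kg/m³
  alumina ceramic: E = 373.0 GPa, ρ = 3805 kg/m³
  alumina ceramic: M = 98.0 MN·m/kg
  brass: M = 12.2 MN·m/kg
Highest index: alumina ceramic.

alumina ceramic, M = 98.0 MN·m/kg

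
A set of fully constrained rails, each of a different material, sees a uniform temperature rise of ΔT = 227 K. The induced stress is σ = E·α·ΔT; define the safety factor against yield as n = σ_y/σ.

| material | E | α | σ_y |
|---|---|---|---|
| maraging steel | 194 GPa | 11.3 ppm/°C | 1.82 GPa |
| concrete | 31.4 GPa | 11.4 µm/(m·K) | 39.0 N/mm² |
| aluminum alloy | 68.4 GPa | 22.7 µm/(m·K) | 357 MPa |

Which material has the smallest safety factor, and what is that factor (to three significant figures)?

concrete, n = 0.480

With everything in SI (GPa, ×10⁻⁶/K, MPa):
  maraging steel: E = 194.0, α = 11.3, σ_y = 1820 → σ = 498 MPa, n = 3.66
  concrete: E = 31.40, α = 11.4, σ_y = 39.00 → σ = 81.3 MPa, n = 0.480
  aluminum alloy: E = 68.40, α = 22.7, σ_y = 357.0 → σ = 352 MPa, n = 1.01
Smallest n: concrete with n = 0.480.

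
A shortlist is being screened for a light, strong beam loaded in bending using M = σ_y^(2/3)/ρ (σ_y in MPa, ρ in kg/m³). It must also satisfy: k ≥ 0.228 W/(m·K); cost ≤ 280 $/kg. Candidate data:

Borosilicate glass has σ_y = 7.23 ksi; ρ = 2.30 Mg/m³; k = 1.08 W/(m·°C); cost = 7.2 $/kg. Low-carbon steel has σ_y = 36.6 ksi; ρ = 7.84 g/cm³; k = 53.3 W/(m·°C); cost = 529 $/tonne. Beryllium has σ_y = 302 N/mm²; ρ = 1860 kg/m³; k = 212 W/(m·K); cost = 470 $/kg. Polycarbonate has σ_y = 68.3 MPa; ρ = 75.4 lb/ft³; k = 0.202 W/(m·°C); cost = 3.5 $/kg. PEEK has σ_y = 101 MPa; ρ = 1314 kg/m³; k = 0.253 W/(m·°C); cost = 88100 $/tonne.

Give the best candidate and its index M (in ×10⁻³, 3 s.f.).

Screen on constraints: k ≥ 0.228 W/(m·K); cost ≤ 280 $/kg. Survivors: borosilicate glass, low-carbon steel, PEEK.
Putting every candidate on a common basis:
  borosilicate glass: σ_y = 49.85 MPa, ρ = 2300 kg/m³
  low-carbon steel: σ_y = 252.3 MPa, ρ = 7840 kg/m³
  PEEK: σ_y = 101.0 MPa, ρ = 1314 kg/m³
  PEEK: M = 16.5×10⁻³
  borosilicate glass: M = 5.89×10⁻³
  low-carbon steel: M = 5.09×10⁻³
The maximum is for PEEK.

PEEK, M = 16.5×10⁻³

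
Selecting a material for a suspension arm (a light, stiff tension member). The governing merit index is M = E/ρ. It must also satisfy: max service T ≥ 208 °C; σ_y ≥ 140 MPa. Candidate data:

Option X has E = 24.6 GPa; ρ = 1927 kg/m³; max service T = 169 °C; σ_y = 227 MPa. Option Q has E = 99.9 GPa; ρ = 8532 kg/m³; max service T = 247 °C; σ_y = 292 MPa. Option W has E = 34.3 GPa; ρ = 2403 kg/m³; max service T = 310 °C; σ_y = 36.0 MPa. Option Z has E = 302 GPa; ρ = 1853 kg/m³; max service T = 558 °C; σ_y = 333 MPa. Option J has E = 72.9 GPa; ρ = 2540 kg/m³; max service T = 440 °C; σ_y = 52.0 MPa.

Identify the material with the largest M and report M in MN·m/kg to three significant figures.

option Z, M = 163 MN·m/kg

Screen on constraints: max service T ≥ 208 °C; σ_y ≥ 140 MPa. Survivors: option Q, option Z.
Computing M directly (units already consistent):
  option Z: M = 163 MN·m/kg
  option Q: M = 11.7 MN·m/kg
Highest index: option Z.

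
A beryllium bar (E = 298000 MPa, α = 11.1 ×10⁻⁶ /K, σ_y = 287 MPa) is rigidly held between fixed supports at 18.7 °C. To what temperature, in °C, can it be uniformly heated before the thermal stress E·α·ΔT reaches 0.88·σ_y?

E = 298000 MPa = 298.0 GPa.
E·α·ΔT = 252.6 MPa ⇒ ΔT = 252.6 / (298.0×10³ × 11.1×10⁻⁶) = 76.35 K.
T = 18.7 + 76.35 = 95.05 °C.

95.1 °C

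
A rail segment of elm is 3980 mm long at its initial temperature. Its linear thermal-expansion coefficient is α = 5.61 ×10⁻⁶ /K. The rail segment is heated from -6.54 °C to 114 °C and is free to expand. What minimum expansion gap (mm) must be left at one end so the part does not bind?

2.69 mm

ΔT = 114 − (-6.54) = 120.5 K.
ΔL = α·L₀·ΔT = 5.61×10⁻⁶ × 3980 mm × 120.5 K = 2.69 mm.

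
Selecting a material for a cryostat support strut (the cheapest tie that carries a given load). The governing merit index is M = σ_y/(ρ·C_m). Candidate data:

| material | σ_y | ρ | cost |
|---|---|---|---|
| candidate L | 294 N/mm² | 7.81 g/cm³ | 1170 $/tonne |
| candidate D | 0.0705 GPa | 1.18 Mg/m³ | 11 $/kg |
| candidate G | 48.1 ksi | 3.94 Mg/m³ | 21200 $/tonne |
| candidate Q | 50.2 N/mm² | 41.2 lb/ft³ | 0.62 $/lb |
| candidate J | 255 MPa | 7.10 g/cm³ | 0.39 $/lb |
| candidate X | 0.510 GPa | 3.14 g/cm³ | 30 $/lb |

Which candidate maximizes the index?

candidate Q

After converting to SI:
  candidate L: σ_y = 294.0 MPa, ρ = 7810 kg/m³, cost = 1.170 $/kg
  candidate D: σ_y = 70.50 MPa, ρ = 1180 kg/m³, cost = 11.00 $/kg
  candidate G: σ_y = 331.6 MPa, ρ = 3940 kg/m³, cost = 21.20 $/kg
  candidate Q: σ_y = 50.20 MPa, ρ = 660.0 kg/m³, cost = 1.367 $/kg
  candidate J: σ_y = 255.0 MPa, ρ = 7100 kg/m³, cost = 0.8598 $/kg
  candidate X: σ_y = 510.0 MPa, ρ = 3140 kg/m³, cost = 66.14 $/kg
  candidate Q: M = 55.7 kN·m per $
  candidate J: M = 41.8 kN·m per $
  candidate L: M = 32.2 kN·m per $
  candidate D: M = 5.43 kN·m per $
  candidate G: M = 3.97 kN·m per $
  candidate X: M = 2.46 kN·m per $
Candidate Q has the largest M.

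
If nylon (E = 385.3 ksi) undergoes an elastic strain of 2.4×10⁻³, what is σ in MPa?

6.38 MPa

E = 385.3 ksi = 2.657 GPa.
σ = E·ε = 2657 MPa × 2.4×10⁻³ = 6.38 MPa.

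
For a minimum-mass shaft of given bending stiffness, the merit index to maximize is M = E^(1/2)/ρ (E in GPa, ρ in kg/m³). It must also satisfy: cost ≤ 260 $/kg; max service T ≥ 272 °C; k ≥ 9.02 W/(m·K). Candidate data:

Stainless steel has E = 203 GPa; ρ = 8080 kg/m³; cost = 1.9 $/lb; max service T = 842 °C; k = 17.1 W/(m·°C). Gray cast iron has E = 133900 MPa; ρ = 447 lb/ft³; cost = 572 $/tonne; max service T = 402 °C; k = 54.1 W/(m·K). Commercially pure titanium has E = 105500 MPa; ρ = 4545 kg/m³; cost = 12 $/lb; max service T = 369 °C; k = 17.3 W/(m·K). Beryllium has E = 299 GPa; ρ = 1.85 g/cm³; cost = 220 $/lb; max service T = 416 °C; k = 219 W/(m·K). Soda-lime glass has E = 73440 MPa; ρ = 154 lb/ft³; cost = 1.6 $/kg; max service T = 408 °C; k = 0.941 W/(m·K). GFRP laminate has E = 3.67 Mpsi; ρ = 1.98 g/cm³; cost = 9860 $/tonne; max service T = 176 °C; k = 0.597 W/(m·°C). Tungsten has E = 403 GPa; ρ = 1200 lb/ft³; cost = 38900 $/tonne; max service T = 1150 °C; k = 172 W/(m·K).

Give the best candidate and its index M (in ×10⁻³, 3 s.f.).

Screen on constraints: cost ≤ 260 $/kg; max service T ≥ 272 °C; k ≥ 9.02 W/(m·K). Survivors: stainless steel, gray cast iron, commercially pure titanium, tungsten.
Convert each candidate to consistent units, then evaluate M:
  stainless steel: E = 203.0 GPa, ρ = 8080 kg/m³
  gray cast iron: E = 133.9 GPa, ρ = 7160 kg/m³
  commercially pure titanium: E = 105.5 GPa, ρ = 4545 kg/m³
  tungsten: E = 403.0 GPa, ρ = 19220 kg/m³
  commercially pure titanium: M = 2.26×10⁻³
  stainless steel: M = 1.76×10⁻³
  gray cast iron: M = 1.62×10⁻³
  tungsten: M = 1.04×10⁻³
Commercially pure titanium has the largest M.

commercially pure titanium, M = 2.26×10⁻³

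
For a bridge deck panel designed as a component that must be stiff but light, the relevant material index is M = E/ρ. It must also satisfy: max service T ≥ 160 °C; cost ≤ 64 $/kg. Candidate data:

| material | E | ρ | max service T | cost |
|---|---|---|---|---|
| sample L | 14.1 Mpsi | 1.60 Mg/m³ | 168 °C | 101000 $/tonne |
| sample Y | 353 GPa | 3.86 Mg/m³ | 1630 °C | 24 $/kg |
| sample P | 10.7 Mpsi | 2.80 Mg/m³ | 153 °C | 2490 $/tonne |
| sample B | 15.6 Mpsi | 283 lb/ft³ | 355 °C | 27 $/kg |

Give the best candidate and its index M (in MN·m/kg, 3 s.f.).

sample Y, M = 91.5 MN·m/kg

Screen on constraints: max service T ≥ 160 °C; cost ≤ 64 $/kg. Survivors: sample Y, sample B.
Convert each candidate to consistent units, then evaluate M:
  sample Y: E = 353.0 GPa, ρ = 3860 kg/m³
  sample B: E = 107.6 GPa, ρ = 4533 kg/m³
  sample Y: M = 91.5 MN·m/kg
  sample B: M = 23.7 MN·m/kg
Highest index: sample Y.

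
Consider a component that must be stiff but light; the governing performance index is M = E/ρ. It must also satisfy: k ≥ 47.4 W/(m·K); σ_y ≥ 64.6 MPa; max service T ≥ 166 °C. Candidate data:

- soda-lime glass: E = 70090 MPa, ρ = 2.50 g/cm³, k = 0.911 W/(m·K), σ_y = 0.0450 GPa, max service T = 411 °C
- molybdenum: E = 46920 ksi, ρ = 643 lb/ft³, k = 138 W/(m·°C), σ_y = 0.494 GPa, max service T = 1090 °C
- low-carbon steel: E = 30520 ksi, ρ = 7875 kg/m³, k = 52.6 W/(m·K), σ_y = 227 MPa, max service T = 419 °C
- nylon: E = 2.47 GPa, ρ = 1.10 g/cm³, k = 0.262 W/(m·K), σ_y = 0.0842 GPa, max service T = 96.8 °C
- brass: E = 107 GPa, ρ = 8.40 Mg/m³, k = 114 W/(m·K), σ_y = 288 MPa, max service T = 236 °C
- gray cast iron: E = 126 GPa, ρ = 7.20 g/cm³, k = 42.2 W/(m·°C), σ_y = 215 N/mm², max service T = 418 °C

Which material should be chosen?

Screen on constraints: k ≥ 47.4 W/(m·K); σ_y ≥ 64.6 MPa; max service T ≥ 166 °C. Survivors: molybdenum, low-carbon steel, brass.
In SI units:
  molybdenum: E = 323.5 GPa, ρ = 10300 kg/m³
  low-carbon steel: E = 210.4 GPa, ρ = 7875 kg/m³
  brass: E = 107.0 GPa, ρ = 8400 kg/m³
  molybdenum: M = 31.4 MN·m/kg
  low-carbon steel: M = 26.7 MN·m/kg
  brass: M = 12.7 MN·m/kg
Molybdenum ranks first.

molybdenum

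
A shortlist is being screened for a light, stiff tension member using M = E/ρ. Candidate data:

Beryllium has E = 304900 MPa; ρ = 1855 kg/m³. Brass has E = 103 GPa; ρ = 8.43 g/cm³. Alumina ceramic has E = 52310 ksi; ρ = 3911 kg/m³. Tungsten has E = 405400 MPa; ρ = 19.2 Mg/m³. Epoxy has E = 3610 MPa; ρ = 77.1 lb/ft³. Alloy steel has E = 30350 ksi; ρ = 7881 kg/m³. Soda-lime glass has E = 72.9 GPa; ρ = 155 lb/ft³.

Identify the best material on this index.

beryllium

In SI units:
  beryllium: E = 304.9 GPa, ρ = 1855 kg/m³
  brass: E = 103.0 GPa, ρ = 8430 kg/m³
  alumina ceramic: E = 360.7 GPa, ρ = 3911 kg/m³
  tungsten: E = 405.4 GPa, ρ = 19200 kg/m³
  epoxy: E = 3.610 GPa, ρ = 1235 kg/m³
  alloy steel: E = 209.3 GPa, ρ = 7881 kg/m³
  soda-lime glass: E = 72.90 GPa, ρ = 2483 kg/m³
  beryllium: M = 164 MN·m/kg
  alumina ceramic: M = 92.2 MN·m/kg
  soda-lime glass: M = 29.4 MN·m/kg
  alloy steel: M = 26.6 MN·m/kg
  tungsten: M = 21.1 MN·m/kg
  brass: M = 12.2 MN·m/kg
  epoxy: M = 2.92 MN·m/kg
Highest index: beryllium.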